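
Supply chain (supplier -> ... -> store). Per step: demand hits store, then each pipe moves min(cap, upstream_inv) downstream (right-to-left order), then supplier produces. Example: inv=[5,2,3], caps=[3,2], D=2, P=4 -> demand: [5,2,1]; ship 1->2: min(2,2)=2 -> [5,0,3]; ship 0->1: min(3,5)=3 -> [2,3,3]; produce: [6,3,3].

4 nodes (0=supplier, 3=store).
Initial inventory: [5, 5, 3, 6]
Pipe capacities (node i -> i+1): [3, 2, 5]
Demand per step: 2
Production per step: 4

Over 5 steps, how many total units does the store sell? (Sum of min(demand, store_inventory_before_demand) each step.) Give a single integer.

Step 1: sold=2 (running total=2) -> [6 6 2 7]
Step 2: sold=2 (running total=4) -> [7 7 2 7]
Step 3: sold=2 (running total=6) -> [8 8 2 7]
Step 4: sold=2 (running total=8) -> [9 9 2 7]
Step 5: sold=2 (running total=10) -> [10 10 2 7]

Answer: 10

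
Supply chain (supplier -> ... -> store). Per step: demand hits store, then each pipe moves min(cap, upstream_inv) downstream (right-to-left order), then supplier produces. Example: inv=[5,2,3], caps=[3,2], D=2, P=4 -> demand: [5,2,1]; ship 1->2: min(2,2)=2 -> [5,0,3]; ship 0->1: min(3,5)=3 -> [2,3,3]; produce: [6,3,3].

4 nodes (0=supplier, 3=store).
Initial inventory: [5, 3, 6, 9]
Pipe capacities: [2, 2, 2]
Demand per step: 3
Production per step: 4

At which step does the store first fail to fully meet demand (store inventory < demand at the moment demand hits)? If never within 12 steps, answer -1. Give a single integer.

Step 1: demand=3,sold=3 ship[2->3]=2 ship[1->2]=2 ship[0->1]=2 prod=4 -> [7 3 6 8]
Step 2: demand=3,sold=3 ship[2->3]=2 ship[1->2]=2 ship[0->1]=2 prod=4 -> [9 3 6 7]
Step 3: demand=3,sold=3 ship[2->3]=2 ship[1->2]=2 ship[0->1]=2 prod=4 -> [11 3 6 6]
Step 4: demand=3,sold=3 ship[2->3]=2 ship[1->2]=2 ship[0->1]=2 prod=4 -> [13 3 6 5]
Step 5: demand=3,sold=3 ship[2->3]=2 ship[1->2]=2 ship[0->1]=2 prod=4 -> [15 3 6 4]
Step 6: demand=3,sold=3 ship[2->3]=2 ship[1->2]=2 ship[0->1]=2 prod=4 -> [17 3 6 3]
Step 7: demand=3,sold=3 ship[2->3]=2 ship[1->2]=2 ship[0->1]=2 prod=4 -> [19 3 6 2]
Step 8: demand=3,sold=2 ship[2->3]=2 ship[1->2]=2 ship[0->1]=2 prod=4 -> [21 3 6 2]
Step 9: demand=3,sold=2 ship[2->3]=2 ship[1->2]=2 ship[0->1]=2 prod=4 -> [23 3 6 2]
Step 10: demand=3,sold=2 ship[2->3]=2 ship[1->2]=2 ship[0->1]=2 prod=4 -> [25 3 6 2]
Step 11: demand=3,sold=2 ship[2->3]=2 ship[1->2]=2 ship[0->1]=2 prod=4 -> [27 3 6 2]
Step 12: demand=3,sold=2 ship[2->3]=2 ship[1->2]=2 ship[0->1]=2 prod=4 -> [29 3 6 2]
First stockout at step 8

8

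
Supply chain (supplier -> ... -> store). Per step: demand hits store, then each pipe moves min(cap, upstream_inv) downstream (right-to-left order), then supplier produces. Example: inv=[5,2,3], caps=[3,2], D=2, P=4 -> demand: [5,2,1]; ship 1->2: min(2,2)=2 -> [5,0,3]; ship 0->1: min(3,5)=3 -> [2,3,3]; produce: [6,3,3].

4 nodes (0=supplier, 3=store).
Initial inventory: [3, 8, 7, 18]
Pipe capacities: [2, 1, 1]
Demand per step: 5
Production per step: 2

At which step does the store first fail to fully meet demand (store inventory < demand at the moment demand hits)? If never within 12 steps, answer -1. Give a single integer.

Step 1: demand=5,sold=5 ship[2->3]=1 ship[1->2]=1 ship[0->1]=2 prod=2 -> [3 9 7 14]
Step 2: demand=5,sold=5 ship[2->3]=1 ship[1->2]=1 ship[0->1]=2 prod=2 -> [3 10 7 10]
Step 3: demand=5,sold=5 ship[2->3]=1 ship[1->2]=1 ship[0->1]=2 prod=2 -> [3 11 7 6]
Step 4: demand=5,sold=5 ship[2->3]=1 ship[1->2]=1 ship[0->1]=2 prod=2 -> [3 12 7 2]
Step 5: demand=5,sold=2 ship[2->3]=1 ship[1->2]=1 ship[0->1]=2 prod=2 -> [3 13 7 1]
Step 6: demand=5,sold=1 ship[2->3]=1 ship[1->2]=1 ship[0->1]=2 prod=2 -> [3 14 7 1]
Step 7: demand=5,sold=1 ship[2->3]=1 ship[1->2]=1 ship[0->1]=2 prod=2 -> [3 15 7 1]
Step 8: demand=5,sold=1 ship[2->3]=1 ship[1->2]=1 ship[0->1]=2 prod=2 -> [3 16 7 1]
Step 9: demand=5,sold=1 ship[2->3]=1 ship[1->2]=1 ship[0->1]=2 prod=2 -> [3 17 7 1]
Step 10: demand=5,sold=1 ship[2->3]=1 ship[1->2]=1 ship[0->1]=2 prod=2 -> [3 18 7 1]
Step 11: demand=5,sold=1 ship[2->3]=1 ship[1->2]=1 ship[0->1]=2 prod=2 -> [3 19 7 1]
Step 12: demand=5,sold=1 ship[2->3]=1 ship[1->2]=1 ship[0->1]=2 prod=2 -> [3 20 7 1]
First stockout at step 5

5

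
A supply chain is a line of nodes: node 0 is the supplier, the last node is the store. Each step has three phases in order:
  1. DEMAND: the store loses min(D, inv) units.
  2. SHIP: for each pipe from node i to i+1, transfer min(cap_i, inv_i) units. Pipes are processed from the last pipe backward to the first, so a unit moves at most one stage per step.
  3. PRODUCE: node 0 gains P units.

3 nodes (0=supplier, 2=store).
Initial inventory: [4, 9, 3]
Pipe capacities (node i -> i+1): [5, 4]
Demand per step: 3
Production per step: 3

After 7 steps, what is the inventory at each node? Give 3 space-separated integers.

Step 1: demand=3,sold=3 ship[1->2]=4 ship[0->1]=4 prod=3 -> inv=[3 9 4]
Step 2: demand=3,sold=3 ship[1->2]=4 ship[0->1]=3 prod=3 -> inv=[3 8 5]
Step 3: demand=3,sold=3 ship[1->2]=4 ship[0->1]=3 prod=3 -> inv=[3 7 6]
Step 4: demand=3,sold=3 ship[1->2]=4 ship[0->1]=3 prod=3 -> inv=[3 6 7]
Step 5: demand=3,sold=3 ship[1->2]=4 ship[0->1]=3 prod=3 -> inv=[3 5 8]
Step 6: demand=3,sold=3 ship[1->2]=4 ship[0->1]=3 prod=3 -> inv=[3 4 9]
Step 7: demand=3,sold=3 ship[1->2]=4 ship[0->1]=3 prod=3 -> inv=[3 3 10]

3 3 10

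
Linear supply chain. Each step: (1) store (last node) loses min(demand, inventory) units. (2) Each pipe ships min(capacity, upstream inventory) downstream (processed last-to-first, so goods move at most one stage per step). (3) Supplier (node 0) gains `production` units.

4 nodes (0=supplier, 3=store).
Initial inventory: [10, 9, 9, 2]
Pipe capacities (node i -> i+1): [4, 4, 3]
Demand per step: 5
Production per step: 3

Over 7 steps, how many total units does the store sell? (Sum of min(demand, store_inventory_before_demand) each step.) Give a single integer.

Step 1: sold=2 (running total=2) -> [9 9 10 3]
Step 2: sold=3 (running total=5) -> [8 9 11 3]
Step 3: sold=3 (running total=8) -> [7 9 12 3]
Step 4: sold=3 (running total=11) -> [6 9 13 3]
Step 5: sold=3 (running total=14) -> [5 9 14 3]
Step 6: sold=3 (running total=17) -> [4 9 15 3]
Step 7: sold=3 (running total=20) -> [3 9 16 3]

Answer: 20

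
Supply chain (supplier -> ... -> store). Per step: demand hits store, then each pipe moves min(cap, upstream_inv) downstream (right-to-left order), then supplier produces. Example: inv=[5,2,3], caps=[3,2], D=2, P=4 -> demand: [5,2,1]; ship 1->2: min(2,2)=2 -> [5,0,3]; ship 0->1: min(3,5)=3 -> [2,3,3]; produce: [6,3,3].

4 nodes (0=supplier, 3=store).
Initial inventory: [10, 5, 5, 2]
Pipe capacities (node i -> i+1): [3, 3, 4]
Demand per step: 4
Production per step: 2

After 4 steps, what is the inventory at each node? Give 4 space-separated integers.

Step 1: demand=4,sold=2 ship[2->3]=4 ship[1->2]=3 ship[0->1]=3 prod=2 -> inv=[9 5 4 4]
Step 2: demand=4,sold=4 ship[2->3]=4 ship[1->2]=3 ship[0->1]=3 prod=2 -> inv=[8 5 3 4]
Step 3: demand=4,sold=4 ship[2->3]=3 ship[1->2]=3 ship[0->1]=3 prod=2 -> inv=[7 5 3 3]
Step 4: demand=4,sold=3 ship[2->3]=3 ship[1->2]=3 ship[0->1]=3 prod=2 -> inv=[6 5 3 3]

6 5 3 3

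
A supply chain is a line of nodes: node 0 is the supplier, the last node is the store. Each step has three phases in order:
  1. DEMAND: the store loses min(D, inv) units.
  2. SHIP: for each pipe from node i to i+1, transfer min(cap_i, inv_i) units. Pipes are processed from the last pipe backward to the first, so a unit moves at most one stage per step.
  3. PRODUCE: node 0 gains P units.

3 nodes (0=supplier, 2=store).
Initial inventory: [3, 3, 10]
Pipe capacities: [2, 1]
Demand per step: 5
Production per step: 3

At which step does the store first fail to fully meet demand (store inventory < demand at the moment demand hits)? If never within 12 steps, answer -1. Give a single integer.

Step 1: demand=5,sold=5 ship[1->2]=1 ship[0->1]=2 prod=3 -> [4 4 6]
Step 2: demand=5,sold=5 ship[1->2]=1 ship[0->1]=2 prod=3 -> [5 5 2]
Step 3: demand=5,sold=2 ship[1->2]=1 ship[0->1]=2 prod=3 -> [6 6 1]
Step 4: demand=5,sold=1 ship[1->2]=1 ship[0->1]=2 prod=3 -> [7 7 1]
Step 5: demand=5,sold=1 ship[1->2]=1 ship[0->1]=2 prod=3 -> [8 8 1]
Step 6: demand=5,sold=1 ship[1->2]=1 ship[0->1]=2 prod=3 -> [9 9 1]
Step 7: demand=5,sold=1 ship[1->2]=1 ship[0->1]=2 prod=3 -> [10 10 1]
Step 8: demand=5,sold=1 ship[1->2]=1 ship[0->1]=2 prod=3 -> [11 11 1]
Step 9: demand=5,sold=1 ship[1->2]=1 ship[0->1]=2 prod=3 -> [12 12 1]
Step 10: demand=5,sold=1 ship[1->2]=1 ship[0->1]=2 prod=3 -> [13 13 1]
Step 11: demand=5,sold=1 ship[1->2]=1 ship[0->1]=2 prod=3 -> [14 14 1]
Step 12: demand=5,sold=1 ship[1->2]=1 ship[0->1]=2 prod=3 -> [15 15 1]
First stockout at step 3

3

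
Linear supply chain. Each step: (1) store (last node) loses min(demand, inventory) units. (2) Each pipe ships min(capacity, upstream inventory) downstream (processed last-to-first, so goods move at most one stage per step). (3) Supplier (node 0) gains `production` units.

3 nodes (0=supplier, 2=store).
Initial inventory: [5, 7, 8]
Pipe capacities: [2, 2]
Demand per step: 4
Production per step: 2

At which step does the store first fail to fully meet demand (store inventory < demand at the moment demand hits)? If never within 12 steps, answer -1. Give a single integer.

Step 1: demand=4,sold=4 ship[1->2]=2 ship[0->1]=2 prod=2 -> [5 7 6]
Step 2: demand=4,sold=4 ship[1->2]=2 ship[0->1]=2 prod=2 -> [5 7 4]
Step 3: demand=4,sold=4 ship[1->2]=2 ship[0->1]=2 prod=2 -> [5 7 2]
Step 4: demand=4,sold=2 ship[1->2]=2 ship[0->1]=2 prod=2 -> [5 7 2]
Step 5: demand=4,sold=2 ship[1->2]=2 ship[0->1]=2 prod=2 -> [5 7 2]
Step 6: demand=4,sold=2 ship[1->2]=2 ship[0->1]=2 prod=2 -> [5 7 2]
Step 7: demand=4,sold=2 ship[1->2]=2 ship[0->1]=2 prod=2 -> [5 7 2]
Step 8: demand=4,sold=2 ship[1->2]=2 ship[0->1]=2 prod=2 -> [5 7 2]
Step 9: demand=4,sold=2 ship[1->2]=2 ship[0->1]=2 prod=2 -> [5 7 2]
Step 10: demand=4,sold=2 ship[1->2]=2 ship[0->1]=2 prod=2 -> [5 7 2]
Step 11: demand=4,sold=2 ship[1->2]=2 ship[0->1]=2 prod=2 -> [5 7 2]
Step 12: demand=4,sold=2 ship[1->2]=2 ship[0->1]=2 prod=2 -> [5 7 2]
First stockout at step 4

4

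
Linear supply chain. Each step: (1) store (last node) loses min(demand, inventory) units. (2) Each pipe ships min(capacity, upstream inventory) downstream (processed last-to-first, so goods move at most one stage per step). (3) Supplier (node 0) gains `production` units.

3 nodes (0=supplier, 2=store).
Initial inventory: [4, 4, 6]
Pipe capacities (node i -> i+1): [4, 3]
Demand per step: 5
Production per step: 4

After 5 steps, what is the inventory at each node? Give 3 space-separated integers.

Step 1: demand=5,sold=5 ship[1->2]=3 ship[0->1]=4 prod=4 -> inv=[4 5 4]
Step 2: demand=5,sold=4 ship[1->2]=3 ship[0->1]=4 prod=4 -> inv=[4 6 3]
Step 3: demand=5,sold=3 ship[1->2]=3 ship[0->1]=4 prod=4 -> inv=[4 7 3]
Step 4: demand=5,sold=3 ship[1->2]=3 ship[0->1]=4 prod=4 -> inv=[4 8 3]
Step 5: demand=5,sold=3 ship[1->2]=3 ship[0->1]=4 prod=4 -> inv=[4 9 3]

4 9 3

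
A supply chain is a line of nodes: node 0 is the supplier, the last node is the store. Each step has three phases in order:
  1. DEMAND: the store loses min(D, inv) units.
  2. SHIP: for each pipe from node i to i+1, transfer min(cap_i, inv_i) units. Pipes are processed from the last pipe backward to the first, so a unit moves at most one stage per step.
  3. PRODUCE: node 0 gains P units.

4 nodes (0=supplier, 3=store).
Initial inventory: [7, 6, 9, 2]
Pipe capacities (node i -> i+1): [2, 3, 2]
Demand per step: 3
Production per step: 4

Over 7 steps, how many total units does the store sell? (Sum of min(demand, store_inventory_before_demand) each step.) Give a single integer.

Answer: 14

Derivation:
Step 1: sold=2 (running total=2) -> [9 5 10 2]
Step 2: sold=2 (running total=4) -> [11 4 11 2]
Step 3: sold=2 (running total=6) -> [13 3 12 2]
Step 4: sold=2 (running total=8) -> [15 2 13 2]
Step 5: sold=2 (running total=10) -> [17 2 13 2]
Step 6: sold=2 (running total=12) -> [19 2 13 2]
Step 7: sold=2 (running total=14) -> [21 2 13 2]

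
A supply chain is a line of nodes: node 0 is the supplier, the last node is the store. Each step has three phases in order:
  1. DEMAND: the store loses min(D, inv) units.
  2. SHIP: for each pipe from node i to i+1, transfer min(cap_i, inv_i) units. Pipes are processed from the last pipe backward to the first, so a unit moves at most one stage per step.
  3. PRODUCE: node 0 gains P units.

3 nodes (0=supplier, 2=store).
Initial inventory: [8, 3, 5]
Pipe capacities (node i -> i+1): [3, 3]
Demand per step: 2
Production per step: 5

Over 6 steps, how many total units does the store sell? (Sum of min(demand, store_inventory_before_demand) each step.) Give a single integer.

Answer: 12

Derivation:
Step 1: sold=2 (running total=2) -> [10 3 6]
Step 2: sold=2 (running total=4) -> [12 3 7]
Step 3: sold=2 (running total=6) -> [14 3 8]
Step 4: sold=2 (running total=8) -> [16 3 9]
Step 5: sold=2 (running total=10) -> [18 3 10]
Step 6: sold=2 (running total=12) -> [20 3 11]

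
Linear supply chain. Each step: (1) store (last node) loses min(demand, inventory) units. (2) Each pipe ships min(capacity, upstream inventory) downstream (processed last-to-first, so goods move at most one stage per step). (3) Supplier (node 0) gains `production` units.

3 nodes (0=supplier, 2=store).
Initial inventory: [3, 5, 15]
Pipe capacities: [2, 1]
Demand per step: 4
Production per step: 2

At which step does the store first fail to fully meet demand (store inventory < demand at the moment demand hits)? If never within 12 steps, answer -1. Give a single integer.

Step 1: demand=4,sold=4 ship[1->2]=1 ship[0->1]=2 prod=2 -> [3 6 12]
Step 2: demand=4,sold=4 ship[1->2]=1 ship[0->1]=2 prod=2 -> [3 7 9]
Step 3: demand=4,sold=4 ship[1->2]=1 ship[0->1]=2 prod=2 -> [3 8 6]
Step 4: demand=4,sold=4 ship[1->2]=1 ship[0->1]=2 prod=2 -> [3 9 3]
Step 5: demand=4,sold=3 ship[1->2]=1 ship[0->1]=2 prod=2 -> [3 10 1]
Step 6: demand=4,sold=1 ship[1->2]=1 ship[0->1]=2 prod=2 -> [3 11 1]
Step 7: demand=4,sold=1 ship[1->2]=1 ship[0->1]=2 prod=2 -> [3 12 1]
Step 8: demand=4,sold=1 ship[1->2]=1 ship[0->1]=2 prod=2 -> [3 13 1]
Step 9: demand=4,sold=1 ship[1->2]=1 ship[0->1]=2 prod=2 -> [3 14 1]
Step 10: demand=4,sold=1 ship[1->2]=1 ship[0->1]=2 prod=2 -> [3 15 1]
Step 11: demand=4,sold=1 ship[1->2]=1 ship[0->1]=2 prod=2 -> [3 16 1]
Step 12: demand=4,sold=1 ship[1->2]=1 ship[0->1]=2 prod=2 -> [3 17 1]
First stockout at step 5

5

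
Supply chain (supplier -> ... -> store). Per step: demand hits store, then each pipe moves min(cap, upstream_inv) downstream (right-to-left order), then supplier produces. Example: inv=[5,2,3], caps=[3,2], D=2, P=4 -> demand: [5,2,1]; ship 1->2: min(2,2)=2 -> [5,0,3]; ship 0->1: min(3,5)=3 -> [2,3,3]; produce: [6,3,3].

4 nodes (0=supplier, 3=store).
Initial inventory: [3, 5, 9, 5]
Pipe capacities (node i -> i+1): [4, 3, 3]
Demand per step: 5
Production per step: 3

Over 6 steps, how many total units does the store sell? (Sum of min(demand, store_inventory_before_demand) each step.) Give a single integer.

Step 1: sold=5 (running total=5) -> [3 5 9 3]
Step 2: sold=3 (running total=8) -> [3 5 9 3]
Step 3: sold=3 (running total=11) -> [3 5 9 3]
Step 4: sold=3 (running total=14) -> [3 5 9 3]
Step 5: sold=3 (running total=17) -> [3 5 9 3]
Step 6: sold=3 (running total=20) -> [3 5 9 3]

Answer: 20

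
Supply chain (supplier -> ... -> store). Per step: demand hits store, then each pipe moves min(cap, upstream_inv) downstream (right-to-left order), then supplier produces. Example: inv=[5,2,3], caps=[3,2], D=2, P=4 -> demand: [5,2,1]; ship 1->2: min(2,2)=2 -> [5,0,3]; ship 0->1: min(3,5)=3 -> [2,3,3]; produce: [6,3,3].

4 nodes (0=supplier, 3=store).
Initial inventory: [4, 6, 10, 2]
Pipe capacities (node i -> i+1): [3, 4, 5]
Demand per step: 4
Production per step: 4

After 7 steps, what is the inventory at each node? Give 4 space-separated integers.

Step 1: demand=4,sold=2 ship[2->3]=5 ship[1->2]=4 ship[0->1]=3 prod=4 -> inv=[5 5 9 5]
Step 2: demand=4,sold=4 ship[2->3]=5 ship[1->2]=4 ship[0->1]=3 prod=4 -> inv=[6 4 8 6]
Step 3: demand=4,sold=4 ship[2->3]=5 ship[1->2]=4 ship[0->1]=3 prod=4 -> inv=[7 3 7 7]
Step 4: demand=4,sold=4 ship[2->3]=5 ship[1->2]=3 ship[0->1]=3 prod=4 -> inv=[8 3 5 8]
Step 5: demand=4,sold=4 ship[2->3]=5 ship[1->2]=3 ship[0->1]=3 prod=4 -> inv=[9 3 3 9]
Step 6: demand=4,sold=4 ship[2->3]=3 ship[1->2]=3 ship[0->1]=3 prod=4 -> inv=[10 3 3 8]
Step 7: demand=4,sold=4 ship[2->3]=3 ship[1->2]=3 ship[0->1]=3 prod=4 -> inv=[11 3 3 7]

11 3 3 7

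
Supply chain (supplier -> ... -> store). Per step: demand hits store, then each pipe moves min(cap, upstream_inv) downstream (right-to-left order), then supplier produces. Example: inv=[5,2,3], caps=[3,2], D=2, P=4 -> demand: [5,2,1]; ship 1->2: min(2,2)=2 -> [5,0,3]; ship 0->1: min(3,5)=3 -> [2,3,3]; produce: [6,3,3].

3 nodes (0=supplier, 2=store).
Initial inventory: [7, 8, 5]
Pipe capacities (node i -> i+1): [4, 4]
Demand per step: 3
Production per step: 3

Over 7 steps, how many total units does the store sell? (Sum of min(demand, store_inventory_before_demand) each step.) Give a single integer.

Answer: 21

Derivation:
Step 1: sold=3 (running total=3) -> [6 8 6]
Step 2: sold=3 (running total=6) -> [5 8 7]
Step 3: sold=3 (running total=9) -> [4 8 8]
Step 4: sold=3 (running total=12) -> [3 8 9]
Step 5: sold=3 (running total=15) -> [3 7 10]
Step 6: sold=3 (running total=18) -> [3 6 11]
Step 7: sold=3 (running total=21) -> [3 5 12]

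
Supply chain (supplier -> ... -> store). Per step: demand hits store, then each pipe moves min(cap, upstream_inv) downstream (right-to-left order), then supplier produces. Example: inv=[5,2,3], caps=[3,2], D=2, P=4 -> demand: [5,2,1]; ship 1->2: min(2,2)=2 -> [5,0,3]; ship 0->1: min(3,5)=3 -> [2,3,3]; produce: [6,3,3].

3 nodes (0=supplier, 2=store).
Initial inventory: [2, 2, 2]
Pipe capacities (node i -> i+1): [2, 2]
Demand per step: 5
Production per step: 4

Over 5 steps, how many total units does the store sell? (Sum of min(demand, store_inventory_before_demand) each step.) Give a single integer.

Answer: 10

Derivation:
Step 1: sold=2 (running total=2) -> [4 2 2]
Step 2: sold=2 (running total=4) -> [6 2 2]
Step 3: sold=2 (running total=6) -> [8 2 2]
Step 4: sold=2 (running total=8) -> [10 2 2]
Step 5: sold=2 (running total=10) -> [12 2 2]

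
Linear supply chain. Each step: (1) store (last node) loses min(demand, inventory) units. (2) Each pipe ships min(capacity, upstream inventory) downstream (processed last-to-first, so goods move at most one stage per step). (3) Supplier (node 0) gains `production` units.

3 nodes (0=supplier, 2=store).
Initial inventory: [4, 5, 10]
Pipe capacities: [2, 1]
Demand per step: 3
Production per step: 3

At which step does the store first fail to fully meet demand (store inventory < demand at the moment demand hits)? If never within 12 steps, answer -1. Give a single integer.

Step 1: demand=3,sold=3 ship[1->2]=1 ship[0->1]=2 prod=3 -> [5 6 8]
Step 2: demand=3,sold=3 ship[1->2]=1 ship[0->1]=2 prod=3 -> [6 7 6]
Step 3: demand=3,sold=3 ship[1->2]=1 ship[0->1]=2 prod=3 -> [7 8 4]
Step 4: demand=3,sold=3 ship[1->2]=1 ship[0->1]=2 prod=3 -> [8 9 2]
Step 5: demand=3,sold=2 ship[1->2]=1 ship[0->1]=2 prod=3 -> [9 10 1]
Step 6: demand=3,sold=1 ship[1->2]=1 ship[0->1]=2 prod=3 -> [10 11 1]
Step 7: demand=3,sold=1 ship[1->2]=1 ship[0->1]=2 prod=3 -> [11 12 1]
Step 8: demand=3,sold=1 ship[1->2]=1 ship[0->1]=2 prod=3 -> [12 13 1]
Step 9: demand=3,sold=1 ship[1->2]=1 ship[0->1]=2 prod=3 -> [13 14 1]
Step 10: demand=3,sold=1 ship[1->2]=1 ship[0->1]=2 prod=3 -> [14 15 1]
Step 11: demand=3,sold=1 ship[1->2]=1 ship[0->1]=2 prod=3 -> [15 16 1]
Step 12: demand=3,sold=1 ship[1->2]=1 ship[0->1]=2 prod=3 -> [16 17 1]
First stockout at step 5

5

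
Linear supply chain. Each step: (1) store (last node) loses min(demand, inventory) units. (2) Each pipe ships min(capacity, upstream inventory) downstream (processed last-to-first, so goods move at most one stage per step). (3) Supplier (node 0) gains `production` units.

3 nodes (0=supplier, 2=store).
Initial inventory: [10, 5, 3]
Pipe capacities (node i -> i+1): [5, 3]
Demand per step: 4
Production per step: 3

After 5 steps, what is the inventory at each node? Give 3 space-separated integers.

Step 1: demand=4,sold=3 ship[1->2]=3 ship[0->1]=5 prod=3 -> inv=[8 7 3]
Step 2: demand=4,sold=3 ship[1->2]=3 ship[0->1]=5 prod=3 -> inv=[6 9 3]
Step 3: demand=4,sold=3 ship[1->2]=3 ship[0->1]=5 prod=3 -> inv=[4 11 3]
Step 4: demand=4,sold=3 ship[1->2]=3 ship[0->1]=4 prod=3 -> inv=[3 12 3]
Step 5: demand=4,sold=3 ship[1->2]=3 ship[0->1]=3 prod=3 -> inv=[3 12 3]

3 12 3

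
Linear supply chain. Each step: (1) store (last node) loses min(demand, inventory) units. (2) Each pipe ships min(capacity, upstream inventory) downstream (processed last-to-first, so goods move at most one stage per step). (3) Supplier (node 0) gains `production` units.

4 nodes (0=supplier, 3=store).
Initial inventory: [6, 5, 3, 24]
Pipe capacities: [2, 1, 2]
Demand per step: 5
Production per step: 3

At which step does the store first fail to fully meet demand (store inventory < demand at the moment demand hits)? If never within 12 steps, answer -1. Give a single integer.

Step 1: demand=5,sold=5 ship[2->3]=2 ship[1->2]=1 ship[0->1]=2 prod=3 -> [7 6 2 21]
Step 2: demand=5,sold=5 ship[2->3]=2 ship[1->2]=1 ship[0->1]=2 prod=3 -> [8 7 1 18]
Step 3: demand=5,sold=5 ship[2->3]=1 ship[1->2]=1 ship[0->1]=2 prod=3 -> [9 8 1 14]
Step 4: demand=5,sold=5 ship[2->3]=1 ship[1->2]=1 ship[0->1]=2 prod=3 -> [10 9 1 10]
Step 5: demand=5,sold=5 ship[2->3]=1 ship[1->2]=1 ship[0->1]=2 prod=3 -> [11 10 1 6]
Step 6: demand=5,sold=5 ship[2->3]=1 ship[1->2]=1 ship[0->1]=2 prod=3 -> [12 11 1 2]
Step 7: demand=5,sold=2 ship[2->3]=1 ship[1->2]=1 ship[0->1]=2 prod=3 -> [13 12 1 1]
Step 8: demand=5,sold=1 ship[2->3]=1 ship[1->2]=1 ship[0->1]=2 prod=3 -> [14 13 1 1]
Step 9: demand=5,sold=1 ship[2->3]=1 ship[1->2]=1 ship[0->1]=2 prod=3 -> [15 14 1 1]
Step 10: demand=5,sold=1 ship[2->3]=1 ship[1->2]=1 ship[0->1]=2 prod=3 -> [16 15 1 1]
Step 11: demand=5,sold=1 ship[2->3]=1 ship[1->2]=1 ship[0->1]=2 prod=3 -> [17 16 1 1]
Step 12: demand=5,sold=1 ship[2->3]=1 ship[1->2]=1 ship[0->1]=2 prod=3 -> [18 17 1 1]
First stockout at step 7

7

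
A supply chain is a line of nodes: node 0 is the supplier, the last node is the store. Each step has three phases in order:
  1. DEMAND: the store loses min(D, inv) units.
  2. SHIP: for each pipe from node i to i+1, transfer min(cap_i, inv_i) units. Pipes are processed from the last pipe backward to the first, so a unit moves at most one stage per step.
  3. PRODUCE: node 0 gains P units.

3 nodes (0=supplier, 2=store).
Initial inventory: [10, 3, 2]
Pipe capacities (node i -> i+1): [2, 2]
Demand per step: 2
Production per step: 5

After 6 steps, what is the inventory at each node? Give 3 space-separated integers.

Step 1: demand=2,sold=2 ship[1->2]=2 ship[0->1]=2 prod=5 -> inv=[13 3 2]
Step 2: demand=2,sold=2 ship[1->2]=2 ship[0->1]=2 prod=5 -> inv=[16 3 2]
Step 3: demand=2,sold=2 ship[1->2]=2 ship[0->1]=2 prod=5 -> inv=[19 3 2]
Step 4: demand=2,sold=2 ship[1->2]=2 ship[0->1]=2 prod=5 -> inv=[22 3 2]
Step 5: demand=2,sold=2 ship[1->2]=2 ship[0->1]=2 prod=5 -> inv=[25 3 2]
Step 6: demand=2,sold=2 ship[1->2]=2 ship[0->1]=2 prod=5 -> inv=[28 3 2]

28 3 2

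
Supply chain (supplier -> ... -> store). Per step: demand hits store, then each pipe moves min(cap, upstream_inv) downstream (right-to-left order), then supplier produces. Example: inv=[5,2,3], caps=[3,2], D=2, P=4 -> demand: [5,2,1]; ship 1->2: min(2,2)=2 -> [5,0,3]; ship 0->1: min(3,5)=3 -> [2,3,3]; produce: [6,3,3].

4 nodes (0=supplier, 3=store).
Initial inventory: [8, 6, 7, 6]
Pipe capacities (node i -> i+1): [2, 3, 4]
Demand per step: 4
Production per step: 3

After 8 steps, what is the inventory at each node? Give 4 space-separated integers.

Step 1: demand=4,sold=4 ship[2->3]=4 ship[1->2]=3 ship[0->1]=2 prod=3 -> inv=[9 5 6 6]
Step 2: demand=4,sold=4 ship[2->3]=4 ship[1->2]=3 ship[0->1]=2 prod=3 -> inv=[10 4 5 6]
Step 3: demand=4,sold=4 ship[2->3]=4 ship[1->2]=3 ship[0->1]=2 prod=3 -> inv=[11 3 4 6]
Step 4: demand=4,sold=4 ship[2->3]=4 ship[1->2]=3 ship[0->1]=2 prod=3 -> inv=[12 2 3 6]
Step 5: demand=4,sold=4 ship[2->3]=3 ship[1->2]=2 ship[0->1]=2 prod=3 -> inv=[13 2 2 5]
Step 6: demand=4,sold=4 ship[2->3]=2 ship[1->2]=2 ship[0->1]=2 prod=3 -> inv=[14 2 2 3]
Step 7: demand=4,sold=3 ship[2->3]=2 ship[1->2]=2 ship[0->1]=2 prod=3 -> inv=[15 2 2 2]
Step 8: demand=4,sold=2 ship[2->3]=2 ship[1->2]=2 ship[0->1]=2 prod=3 -> inv=[16 2 2 2]

16 2 2 2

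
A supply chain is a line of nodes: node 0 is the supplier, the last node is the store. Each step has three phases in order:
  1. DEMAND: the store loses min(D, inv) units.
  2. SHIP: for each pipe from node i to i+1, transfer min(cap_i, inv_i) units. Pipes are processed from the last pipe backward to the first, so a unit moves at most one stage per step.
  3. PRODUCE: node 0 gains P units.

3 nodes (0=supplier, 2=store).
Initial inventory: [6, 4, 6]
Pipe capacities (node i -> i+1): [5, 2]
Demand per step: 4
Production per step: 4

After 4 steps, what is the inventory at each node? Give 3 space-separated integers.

Step 1: demand=4,sold=4 ship[1->2]=2 ship[0->1]=5 prod=4 -> inv=[5 7 4]
Step 2: demand=4,sold=4 ship[1->2]=2 ship[0->1]=5 prod=4 -> inv=[4 10 2]
Step 3: demand=4,sold=2 ship[1->2]=2 ship[0->1]=4 prod=4 -> inv=[4 12 2]
Step 4: demand=4,sold=2 ship[1->2]=2 ship[0->1]=4 prod=4 -> inv=[4 14 2]

4 14 2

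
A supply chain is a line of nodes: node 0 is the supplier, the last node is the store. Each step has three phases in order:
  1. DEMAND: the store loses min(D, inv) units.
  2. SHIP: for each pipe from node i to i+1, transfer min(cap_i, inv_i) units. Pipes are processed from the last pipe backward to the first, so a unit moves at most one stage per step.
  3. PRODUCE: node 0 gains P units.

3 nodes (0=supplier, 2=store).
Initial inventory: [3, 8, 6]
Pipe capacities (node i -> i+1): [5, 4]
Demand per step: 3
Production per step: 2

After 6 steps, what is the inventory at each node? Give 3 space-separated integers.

Step 1: demand=3,sold=3 ship[1->2]=4 ship[0->1]=3 prod=2 -> inv=[2 7 7]
Step 2: demand=3,sold=3 ship[1->2]=4 ship[0->1]=2 prod=2 -> inv=[2 5 8]
Step 3: demand=3,sold=3 ship[1->2]=4 ship[0->1]=2 prod=2 -> inv=[2 3 9]
Step 4: demand=3,sold=3 ship[1->2]=3 ship[0->1]=2 prod=2 -> inv=[2 2 9]
Step 5: demand=3,sold=3 ship[1->2]=2 ship[0->1]=2 prod=2 -> inv=[2 2 8]
Step 6: demand=3,sold=3 ship[1->2]=2 ship[0->1]=2 prod=2 -> inv=[2 2 7]

2 2 7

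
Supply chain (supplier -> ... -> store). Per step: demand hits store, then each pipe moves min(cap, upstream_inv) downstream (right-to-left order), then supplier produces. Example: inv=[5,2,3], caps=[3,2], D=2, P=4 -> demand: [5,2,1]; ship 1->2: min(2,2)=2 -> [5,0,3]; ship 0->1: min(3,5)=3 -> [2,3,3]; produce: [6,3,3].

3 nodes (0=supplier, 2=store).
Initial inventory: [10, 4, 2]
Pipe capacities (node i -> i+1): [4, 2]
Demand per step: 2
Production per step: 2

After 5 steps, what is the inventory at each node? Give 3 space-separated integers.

Step 1: demand=2,sold=2 ship[1->2]=2 ship[0->1]=4 prod=2 -> inv=[8 6 2]
Step 2: demand=2,sold=2 ship[1->2]=2 ship[0->1]=4 prod=2 -> inv=[6 8 2]
Step 3: demand=2,sold=2 ship[1->2]=2 ship[0->1]=4 prod=2 -> inv=[4 10 2]
Step 4: demand=2,sold=2 ship[1->2]=2 ship[0->1]=4 prod=2 -> inv=[2 12 2]
Step 5: demand=2,sold=2 ship[1->2]=2 ship[0->1]=2 prod=2 -> inv=[2 12 2]

2 12 2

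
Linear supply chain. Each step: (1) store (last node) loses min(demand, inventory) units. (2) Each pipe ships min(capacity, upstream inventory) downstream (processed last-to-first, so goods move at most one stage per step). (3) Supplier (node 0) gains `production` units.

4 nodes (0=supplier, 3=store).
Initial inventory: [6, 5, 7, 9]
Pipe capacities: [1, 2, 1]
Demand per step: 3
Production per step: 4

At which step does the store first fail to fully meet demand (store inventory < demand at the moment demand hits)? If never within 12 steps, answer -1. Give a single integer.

Step 1: demand=3,sold=3 ship[2->3]=1 ship[1->2]=2 ship[0->1]=1 prod=4 -> [9 4 8 7]
Step 2: demand=3,sold=3 ship[2->3]=1 ship[1->2]=2 ship[0->1]=1 prod=4 -> [12 3 9 5]
Step 3: demand=3,sold=3 ship[2->3]=1 ship[1->2]=2 ship[0->1]=1 prod=4 -> [15 2 10 3]
Step 4: demand=3,sold=3 ship[2->3]=1 ship[1->2]=2 ship[0->1]=1 prod=4 -> [18 1 11 1]
Step 5: demand=3,sold=1 ship[2->3]=1 ship[1->2]=1 ship[0->1]=1 prod=4 -> [21 1 11 1]
Step 6: demand=3,sold=1 ship[2->3]=1 ship[1->2]=1 ship[0->1]=1 prod=4 -> [24 1 11 1]
Step 7: demand=3,sold=1 ship[2->3]=1 ship[1->2]=1 ship[0->1]=1 prod=4 -> [27 1 11 1]
Step 8: demand=3,sold=1 ship[2->3]=1 ship[1->2]=1 ship[0->1]=1 prod=4 -> [30 1 11 1]
Step 9: demand=3,sold=1 ship[2->3]=1 ship[1->2]=1 ship[0->1]=1 prod=4 -> [33 1 11 1]
Step 10: demand=3,sold=1 ship[2->3]=1 ship[1->2]=1 ship[0->1]=1 prod=4 -> [36 1 11 1]
Step 11: demand=3,sold=1 ship[2->3]=1 ship[1->2]=1 ship[0->1]=1 prod=4 -> [39 1 11 1]
Step 12: demand=3,sold=1 ship[2->3]=1 ship[1->2]=1 ship[0->1]=1 prod=4 -> [42 1 11 1]
First stockout at step 5

5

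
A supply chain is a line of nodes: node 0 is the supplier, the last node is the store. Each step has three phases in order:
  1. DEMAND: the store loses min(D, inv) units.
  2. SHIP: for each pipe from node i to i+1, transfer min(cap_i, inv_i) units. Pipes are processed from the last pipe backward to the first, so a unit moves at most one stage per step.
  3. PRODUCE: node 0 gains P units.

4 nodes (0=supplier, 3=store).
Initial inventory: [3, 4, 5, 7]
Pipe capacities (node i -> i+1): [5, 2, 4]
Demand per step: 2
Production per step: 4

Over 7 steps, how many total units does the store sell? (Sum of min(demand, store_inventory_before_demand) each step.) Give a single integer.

Step 1: sold=2 (running total=2) -> [4 5 3 9]
Step 2: sold=2 (running total=4) -> [4 7 2 10]
Step 3: sold=2 (running total=6) -> [4 9 2 10]
Step 4: sold=2 (running total=8) -> [4 11 2 10]
Step 5: sold=2 (running total=10) -> [4 13 2 10]
Step 6: sold=2 (running total=12) -> [4 15 2 10]
Step 7: sold=2 (running total=14) -> [4 17 2 10]

Answer: 14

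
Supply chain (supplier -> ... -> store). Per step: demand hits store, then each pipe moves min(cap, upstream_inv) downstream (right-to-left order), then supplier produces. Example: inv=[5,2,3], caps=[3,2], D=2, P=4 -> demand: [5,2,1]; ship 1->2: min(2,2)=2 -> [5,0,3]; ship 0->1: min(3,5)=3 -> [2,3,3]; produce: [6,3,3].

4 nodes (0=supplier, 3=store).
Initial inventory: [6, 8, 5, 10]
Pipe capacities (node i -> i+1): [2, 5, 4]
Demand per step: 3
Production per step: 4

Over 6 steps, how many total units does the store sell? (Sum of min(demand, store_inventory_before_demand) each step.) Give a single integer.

Step 1: sold=3 (running total=3) -> [8 5 6 11]
Step 2: sold=3 (running total=6) -> [10 2 7 12]
Step 3: sold=3 (running total=9) -> [12 2 5 13]
Step 4: sold=3 (running total=12) -> [14 2 3 14]
Step 5: sold=3 (running total=15) -> [16 2 2 14]
Step 6: sold=3 (running total=18) -> [18 2 2 13]

Answer: 18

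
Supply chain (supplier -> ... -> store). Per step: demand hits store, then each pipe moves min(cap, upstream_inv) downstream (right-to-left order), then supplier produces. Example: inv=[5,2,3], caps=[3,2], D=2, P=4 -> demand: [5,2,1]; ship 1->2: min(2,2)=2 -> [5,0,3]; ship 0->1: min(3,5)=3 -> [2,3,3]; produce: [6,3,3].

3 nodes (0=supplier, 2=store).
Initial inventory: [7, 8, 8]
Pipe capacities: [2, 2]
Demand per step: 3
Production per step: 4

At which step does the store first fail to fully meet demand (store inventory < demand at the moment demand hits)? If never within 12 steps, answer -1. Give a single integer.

Step 1: demand=3,sold=3 ship[1->2]=2 ship[0->1]=2 prod=4 -> [9 8 7]
Step 2: demand=3,sold=3 ship[1->2]=2 ship[0->1]=2 prod=4 -> [11 8 6]
Step 3: demand=3,sold=3 ship[1->2]=2 ship[0->1]=2 prod=4 -> [13 8 5]
Step 4: demand=3,sold=3 ship[1->2]=2 ship[0->1]=2 prod=4 -> [15 8 4]
Step 5: demand=3,sold=3 ship[1->2]=2 ship[0->1]=2 prod=4 -> [17 8 3]
Step 6: demand=3,sold=3 ship[1->2]=2 ship[0->1]=2 prod=4 -> [19 8 2]
Step 7: demand=3,sold=2 ship[1->2]=2 ship[0->1]=2 prod=4 -> [21 8 2]
Step 8: demand=3,sold=2 ship[1->2]=2 ship[0->1]=2 prod=4 -> [23 8 2]
Step 9: demand=3,sold=2 ship[1->2]=2 ship[0->1]=2 prod=4 -> [25 8 2]
Step 10: demand=3,sold=2 ship[1->2]=2 ship[0->1]=2 prod=4 -> [27 8 2]
Step 11: demand=3,sold=2 ship[1->2]=2 ship[0->1]=2 prod=4 -> [29 8 2]
Step 12: demand=3,sold=2 ship[1->2]=2 ship[0->1]=2 prod=4 -> [31 8 2]
First stockout at step 7

7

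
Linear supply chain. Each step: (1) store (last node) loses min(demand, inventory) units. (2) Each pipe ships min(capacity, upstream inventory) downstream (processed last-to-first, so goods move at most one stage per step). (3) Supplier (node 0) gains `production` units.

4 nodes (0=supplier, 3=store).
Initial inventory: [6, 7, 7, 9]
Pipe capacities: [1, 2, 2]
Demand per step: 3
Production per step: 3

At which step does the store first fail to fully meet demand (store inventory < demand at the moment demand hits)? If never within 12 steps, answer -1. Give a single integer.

Step 1: demand=3,sold=3 ship[2->3]=2 ship[1->2]=2 ship[0->1]=1 prod=3 -> [8 6 7 8]
Step 2: demand=3,sold=3 ship[2->3]=2 ship[1->2]=2 ship[0->1]=1 prod=3 -> [10 5 7 7]
Step 3: demand=3,sold=3 ship[2->3]=2 ship[1->2]=2 ship[0->1]=1 prod=3 -> [12 4 7 6]
Step 4: demand=3,sold=3 ship[2->3]=2 ship[1->2]=2 ship[0->1]=1 prod=3 -> [14 3 7 5]
Step 5: demand=3,sold=3 ship[2->3]=2 ship[1->2]=2 ship[0->1]=1 prod=3 -> [16 2 7 4]
Step 6: demand=3,sold=3 ship[2->3]=2 ship[1->2]=2 ship[0->1]=1 prod=3 -> [18 1 7 3]
Step 7: demand=3,sold=3 ship[2->3]=2 ship[1->2]=1 ship[0->1]=1 prod=3 -> [20 1 6 2]
Step 8: demand=3,sold=2 ship[2->3]=2 ship[1->2]=1 ship[0->1]=1 prod=3 -> [22 1 5 2]
Step 9: demand=3,sold=2 ship[2->3]=2 ship[1->2]=1 ship[0->1]=1 prod=3 -> [24 1 4 2]
Step 10: demand=3,sold=2 ship[2->3]=2 ship[1->2]=1 ship[0->1]=1 prod=3 -> [26 1 3 2]
Step 11: demand=3,sold=2 ship[2->3]=2 ship[1->2]=1 ship[0->1]=1 prod=3 -> [28 1 2 2]
Step 12: demand=3,sold=2 ship[2->3]=2 ship[1->2]=1 ship[0->1]=1 prod=3 -> [30 1 1 2]
First stockout at step 8

8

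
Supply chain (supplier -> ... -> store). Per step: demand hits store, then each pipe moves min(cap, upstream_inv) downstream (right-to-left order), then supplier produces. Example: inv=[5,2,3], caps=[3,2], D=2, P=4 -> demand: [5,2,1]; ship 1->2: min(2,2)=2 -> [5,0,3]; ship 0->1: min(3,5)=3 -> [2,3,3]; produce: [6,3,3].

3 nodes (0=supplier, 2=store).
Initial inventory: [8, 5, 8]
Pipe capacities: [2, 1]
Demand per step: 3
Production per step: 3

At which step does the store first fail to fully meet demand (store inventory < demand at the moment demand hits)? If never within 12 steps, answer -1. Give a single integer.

Step 1: demand=3,sold=3 ship[1->2]=1 ship[0->1]=2 prod=3 -> [9 6 6]
Step 2: demand=3,sold=3 ship[1->2]=1 ship[0->1]=2 prod=3 -> [10 7 4]
Step 3: demand=3,sold=3 ship[1->2]=1 ship[0->1]=2 prod=3 -> [11 8 2]
Step 4: demand=3,sold=2 ship[1->2]=1 ship[0->1]=2 prod=3 -> [12 9 1]
Step 5: demand=3,sold=1 ship[1->2]=1 ship[0->1]=2 prod=3 -> [13 10 1]
Step 6: demand=3,sold=1 ship[1->2]=1 ship[0->1]=2 prod=3 -> [14 11 1]
Step 7: demand=3,sold=1 ship[1->2]=1 ship[0->1]=2 prod=3 -> [15 12 1]
Step 8: demand=3,sold=1 ship[1->2]=1 ship[0->1]=2 prod=3 -> [16 13 1]
Step 9: demand=3,sold=1 ship[1->2]=1 ship[0->1]=2 prod=3 -> [17 14 1]
Step 10: demand=3,sold=1 ship[1->2]=1 ship[0->1]=2 prod=3 -> [18 15 1]
Step 11: demand=3,sold=1 ship[1->2]=1 ship[0->1]=2 prod=3 -> [19 16 1]
Step 12: demand=3,sold=1 ship[1->2]=1 ship[0->1]=2 prod=3 -> [20 17 1]
First stockout at step 4

4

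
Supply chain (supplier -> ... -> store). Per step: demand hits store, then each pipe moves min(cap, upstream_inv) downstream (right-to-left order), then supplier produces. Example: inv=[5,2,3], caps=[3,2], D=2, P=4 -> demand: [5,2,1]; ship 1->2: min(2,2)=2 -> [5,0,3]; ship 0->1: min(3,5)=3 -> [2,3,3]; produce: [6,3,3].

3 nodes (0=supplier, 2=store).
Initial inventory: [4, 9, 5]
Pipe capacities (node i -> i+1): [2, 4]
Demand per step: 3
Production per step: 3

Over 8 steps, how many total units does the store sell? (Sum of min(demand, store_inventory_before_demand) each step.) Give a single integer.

Step 1: sold=3 (running total=3) -> [5 7 6]
Step 2: sold=3 (running total=6) -> [6 5 7]
Step 3: sold=3 (running total=9) -> [7 3 8]
Step 4: sold=3 (running total=12) -> [8 2 8]
Step 5: sold=3 (running total=15) -> [9 2 7]
Step 6: sold=3 (running total=18) -> [10 2 6]
Step 7: sold=3 (running total=21) -> [11 2 5]
Step 8: sold=3 (running total=24) -> [12 2 4]

Answer: 24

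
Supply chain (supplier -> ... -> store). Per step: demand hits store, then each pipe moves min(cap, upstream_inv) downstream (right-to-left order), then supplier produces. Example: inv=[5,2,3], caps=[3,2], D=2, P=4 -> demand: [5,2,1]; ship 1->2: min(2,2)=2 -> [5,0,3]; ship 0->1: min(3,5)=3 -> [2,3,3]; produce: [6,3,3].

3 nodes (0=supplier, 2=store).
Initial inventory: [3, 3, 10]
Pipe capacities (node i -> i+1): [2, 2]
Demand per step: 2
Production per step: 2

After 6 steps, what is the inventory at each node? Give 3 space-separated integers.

Step 1: demand=2,sold=2 ship[1->2]=2 ship[0->1]=2 prod=2 -> inv=[3 3 10]
Step 2: demand=2,sold=2 ship[1->2]=2 ship[0->1]=2 prod=2 -> inv=[3 3 10]
Step 3: demand=2,sold=2 ship[1->2]=2 ship[0->1]=2 prod=2 -> inv=[3 3 10]
Step 4: demand=2,sold=2 ship[1->2]=2 ship[0->1]=2 prod=2 -> inv=[3 3 10]
Step 5: demand=2,sold=2 ship[1->2]=2 ship[0->1]=2 prod=2 -> inv=[3 3 10]
Step 6: demand=2,sold=2 ship[1->2]=2 ship[0->1]=2 prod=2 -> inv=[3 3 10]

3 3 10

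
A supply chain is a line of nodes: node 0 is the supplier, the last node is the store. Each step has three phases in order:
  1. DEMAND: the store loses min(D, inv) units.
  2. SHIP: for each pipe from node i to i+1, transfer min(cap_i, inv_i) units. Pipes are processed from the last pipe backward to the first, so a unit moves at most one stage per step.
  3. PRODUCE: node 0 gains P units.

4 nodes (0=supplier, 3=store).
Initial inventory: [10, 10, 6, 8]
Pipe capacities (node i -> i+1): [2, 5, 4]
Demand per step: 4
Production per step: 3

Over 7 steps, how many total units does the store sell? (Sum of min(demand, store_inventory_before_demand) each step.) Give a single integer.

Step 1: sold=4 (running total=4) -> [11 7 7 8]
Step 2: sold=4 (running total=8) -> [12 4 8 8]
Step 3: sold=4 (running total=12) -> [13 2 8 8]
Step 4: sold=4 (running total=16) -> [14 2 6 8]
Step 5: sold=4 (running total=20) -> [15 2 4 8]
Step 6: sold=4 (running total=24) -> [16 2 2 8]
Step 7: sold=4 (running total=28) -> [17 2 2 6]

Answer: 28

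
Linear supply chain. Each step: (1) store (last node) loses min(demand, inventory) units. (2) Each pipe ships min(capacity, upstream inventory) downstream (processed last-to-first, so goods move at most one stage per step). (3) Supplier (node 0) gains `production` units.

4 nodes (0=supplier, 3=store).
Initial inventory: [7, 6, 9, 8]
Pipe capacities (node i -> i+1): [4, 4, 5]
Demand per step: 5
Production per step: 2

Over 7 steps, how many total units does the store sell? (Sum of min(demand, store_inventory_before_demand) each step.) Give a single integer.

Step 1: sold=5 (running total=5) -> [5 6 8 8]
Step 2: sold=5 (running total=10) -> [3 6 7 8]
Step 3: sold=5 (running total=15) -> [2 5 6 8]
Step 4: sold=5 (running total=20) -> [2 3 5 8]
Step 5: sold=5 (running total=25) -> [2 2 3 8]
Step 6: sold=5 (running total=30) -> [2 2 2 6]
Step 7: sold=5 (running total=35) -> [2 2 2 3]

Answer: 35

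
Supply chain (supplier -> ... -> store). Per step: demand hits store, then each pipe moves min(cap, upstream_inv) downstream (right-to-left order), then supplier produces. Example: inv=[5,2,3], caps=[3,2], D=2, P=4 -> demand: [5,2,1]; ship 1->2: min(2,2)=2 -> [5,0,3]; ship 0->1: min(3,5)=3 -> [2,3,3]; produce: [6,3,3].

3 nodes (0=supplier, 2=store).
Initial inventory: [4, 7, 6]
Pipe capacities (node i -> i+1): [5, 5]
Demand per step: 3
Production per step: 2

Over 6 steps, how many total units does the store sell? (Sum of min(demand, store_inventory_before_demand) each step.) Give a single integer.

Answer: 18

Derivation:
Step 1: sold=3 (running total=3) -> [2 6 8]
Step 2: sold=3 (running total=6) -> [2 3 10]
Step 3: sold=3 (running total=9) -> [2 2 10]
Step 4: sold=3 (running total=12) -> [2 2 9]
Step 5: sold=3 (running total=15) -> [2 2 8]
Step 6: sold=3 (running total=18) -> [2 2 7]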